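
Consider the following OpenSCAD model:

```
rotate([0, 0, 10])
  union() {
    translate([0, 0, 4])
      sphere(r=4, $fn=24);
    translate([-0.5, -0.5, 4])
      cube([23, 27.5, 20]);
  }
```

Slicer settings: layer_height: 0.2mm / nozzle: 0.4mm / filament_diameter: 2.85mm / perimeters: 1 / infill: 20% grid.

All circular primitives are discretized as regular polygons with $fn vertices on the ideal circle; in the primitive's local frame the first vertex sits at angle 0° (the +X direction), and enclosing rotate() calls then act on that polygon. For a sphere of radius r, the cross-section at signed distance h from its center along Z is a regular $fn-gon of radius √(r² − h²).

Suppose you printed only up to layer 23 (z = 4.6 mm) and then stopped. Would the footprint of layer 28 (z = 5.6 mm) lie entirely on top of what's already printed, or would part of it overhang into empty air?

entirely on top

Compare the two slices. At z = 4.6: the r=4 sphere slices to a regular 24-gon of circumradius 3.955 (√(r²−h²) with h=0.6 from center) (area = (24/2)·3.955²·sin(360°/24) = 48.58 mm²); the 23×27.5 cube at (-0.5, -0.5) contributes its full rectangle (area 632.50 mm²); Merging all regions: the regions partially overlap — summed areas 681.08 mm² minus the doubly-counted overlap 16.32 mm² gives 664.76 mm² — area = 664.76 mm²; (rotated 10° about Z; rotation is an isometry so areas/perimeters/island counts are preserved). At z = 5.6: the r=4 sphere contributes a regular 24-gon of circumradius √(4²−1.6²) = 3.666 (area = (24/2)·3.666²·sin(360°/24) = 41.74 mm²); the cube at (-0.5, -0.5) is present — its section is the full 23×27.5 rectangle (area 632.50 mm²); Taking the union: the regions partially overlap — summed areas 674.24 mm² minus the doubly-counted overlap 14.32 mm² gives 659.92 mm² — area = 659.92 mm²; (rotated 10° about Z; rotation is an isometry so areas/perimeters/island counts are preserved). Checking containment: the cross-section at z = 5.6 is a subset of the cross-section at z = 4.6.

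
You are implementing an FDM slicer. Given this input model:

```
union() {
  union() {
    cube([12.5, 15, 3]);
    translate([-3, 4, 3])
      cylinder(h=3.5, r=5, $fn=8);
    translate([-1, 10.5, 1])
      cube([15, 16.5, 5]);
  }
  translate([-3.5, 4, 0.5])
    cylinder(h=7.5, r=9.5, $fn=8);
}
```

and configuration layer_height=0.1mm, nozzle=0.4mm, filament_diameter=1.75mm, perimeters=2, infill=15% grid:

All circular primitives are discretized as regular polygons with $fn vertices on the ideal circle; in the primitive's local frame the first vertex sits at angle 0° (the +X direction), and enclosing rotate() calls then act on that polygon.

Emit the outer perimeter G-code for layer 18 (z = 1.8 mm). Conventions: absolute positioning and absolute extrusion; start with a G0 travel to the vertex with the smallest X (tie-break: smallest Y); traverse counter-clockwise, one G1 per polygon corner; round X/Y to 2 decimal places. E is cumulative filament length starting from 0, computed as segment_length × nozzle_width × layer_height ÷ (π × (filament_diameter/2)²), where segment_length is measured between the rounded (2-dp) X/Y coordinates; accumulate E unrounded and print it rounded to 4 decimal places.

At z = 1.8 mm: the cube (footprint 12.5×15) is included at this height; the cylinder at (-3, 4) is absent (z outside [3, 6.5]); the 15×16.5 cube at (-1, 10.5) contributes its full rectangle; Taking the union: the regions partially overlap (shared area 56.25 mm²), so overlapping operands fuse into one piece — 1 connected region; the cylinder at (-3.5, 4): section is a regular 8-gon, circumradius r=9.5; Merging all regions: the regions partially overlap (shared area 55.55 mm²), so overlapping operands fuse into one piece — 1 connected region. The outline is a single polygon with 13 vertices. Extrusion per mm of travel: 0.4 × 0.1 / (π × 0.875²) = 0.016630. Accumulating E over each segment gives final E = 1.7996.

G0 X-13.00 Y4.00 Z1.80
G1 X-10.22 Y-2.72 E0.1209
G1 X-3.50 Y-5.50 E0.2419
G1 X3.22 Y-2.72 E0.3628
G1 X4.34 Y0.00 E0.4117
G1 X12.50 Y0.00 E0.5474
G1 X12.50 Y10.50 E0.7221
G1 X14.00 Y10.50 E0.7470
G1 X14.00 Y27.00 E1.0214
G1 X-1.00 Y27.00 E1.2708
G1 X-1.00 Y12.46 E1.5126
G1 X-3.50 Y13.50 E1.5577
G1 X-10.22 Y10.72 E1.6786
G1 X-13.00 Y4.00 E1.7996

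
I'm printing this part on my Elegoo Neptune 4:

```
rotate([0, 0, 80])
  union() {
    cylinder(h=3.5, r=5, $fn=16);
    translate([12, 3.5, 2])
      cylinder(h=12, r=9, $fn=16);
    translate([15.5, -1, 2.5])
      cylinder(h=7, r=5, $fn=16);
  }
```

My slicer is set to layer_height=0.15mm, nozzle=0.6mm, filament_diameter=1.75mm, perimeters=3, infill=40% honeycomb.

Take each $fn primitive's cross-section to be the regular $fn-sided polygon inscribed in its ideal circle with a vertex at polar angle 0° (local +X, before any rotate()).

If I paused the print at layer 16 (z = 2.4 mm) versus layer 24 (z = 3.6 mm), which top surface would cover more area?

Layer 16 (z = 2.4): the r=5 cylinder contributes a regular 16-gon of circumradius 5 (area = (16/2)·5.000²·sin(360°/16) = 76.54 mm²); the r=9 cylinder at (12, 3.5) contributes a regular 16-gon of circumradius 9 (area = (16/2)·9.000²·sin(360°/16) = 247.98 mm²); the cylinder at (15.5, -1) does not reach this height (z outside [2.5, 9.5]); Combining (union): the regions partially overlap — summed areas 324.52 mm² minus the doubly-counted overlap 5.01 mm² gives 319.50 mm² — area = 319.50 mm²; (whole slice rotated 80° about Z — lengths, areas and connectivity unchanged). So its area = 319.50 mm². Layer 24 (z = 3.6): the cylinder is not intersected at this z (z outside [0, 3.5]); the cylinder at (12, 3.5): section is a regular 16-gon, circumradius r=9 (area = (16/2)·9.000²·sin(360°/16) = 247.98 mm²); the cylinder at (15.5, -1): section is a regular 16-gon, circumradius r=5 (area = (16/2)·5.000²·sin(360°/16) = 76.54 mm²); Combining (union): the regions partially overlap — summed areas 324.52 mm² minus the doubly-counted overlap 64.51 mm² gives 260.00 mm² — area = 260.00 mm²; (whole slice rotated 80° about Z — lengths, areas and connectivity unchanged). So its area = 260.00 mm². Layer 16 is larger (319.50 vs 260.00 mm²).

layer 16 (z = 2.4 mm)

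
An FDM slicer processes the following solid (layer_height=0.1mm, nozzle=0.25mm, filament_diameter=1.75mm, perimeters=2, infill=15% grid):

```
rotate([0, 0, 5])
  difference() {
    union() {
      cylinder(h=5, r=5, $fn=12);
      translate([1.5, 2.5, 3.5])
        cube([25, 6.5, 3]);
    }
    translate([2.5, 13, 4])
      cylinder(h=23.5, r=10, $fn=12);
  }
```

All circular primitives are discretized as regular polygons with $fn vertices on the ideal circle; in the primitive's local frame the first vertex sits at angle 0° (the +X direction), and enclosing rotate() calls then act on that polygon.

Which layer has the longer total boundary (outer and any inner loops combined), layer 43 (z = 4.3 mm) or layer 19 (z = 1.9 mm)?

Layer 43 (z = 4.3): the r=5 cylinder contributes a regular 12-gon of circumradius 5 (perimeter = 2·12·5.000·sin(180°/12) = 31.06 mm); the cube at (1.5, 2.5) is present — its section is the full 25×6.5 rectangle (perimeter 63.00 mm); Merging all regions: the regions partially overlap (shared area 3.64 mm²), so the edge portions inside another operand are dropped and the merged outline is re-measured after clipping — boundary = 85.51 mm; the r=10 cylinder at (2.5, 13) gives a regular 12-gon of circumradius 10 (constant along its height) (perimeter = 2·12·10.000·sin(180°/12) = 62.12 mm); Subtracting the remaining from the first: starting from that combined region, the r=10 cylinder at (2.5, 13) partially overlaps it — only the 46.66 mm² overlap (of its 300.00 mm²) is removed, clipping the outline — boundary = 83.60 mm; (rotated 5° about Z; rotation is an isometry so areas/perimeters/island counts are preserved). So its perimeter = 83.60 mm. Layer 19 (z = 1.9): the cylinder: section is a regular 12-gon, circumradius r=5 (perimeter = 2·12·5.000·sin(180°/12) = 31.06 mm); the cube at (1.5, 2.5) does not reach this height (z outside [3.5, 6.5]); Merging all regions: only the r=5 cylinder is present, so the union is just that shape — boundary = 31.06 mm; the cylinder at (2.5, 13) is not intersected at this z (z outside [4, 27.5]); After the difference (first − rest): none of the subtracted shapes is present at this height, so the result so far is unchanged — boundary = 31.06 mm; (rotated 5° about Z; rotation is an isometry so areas/perimeters/island counts are preserved). So its perimeter = 31.06 mm. Layer 43 is larger (83.60 vs 31.06 mm).

layer 43 (z = 4.3 mm)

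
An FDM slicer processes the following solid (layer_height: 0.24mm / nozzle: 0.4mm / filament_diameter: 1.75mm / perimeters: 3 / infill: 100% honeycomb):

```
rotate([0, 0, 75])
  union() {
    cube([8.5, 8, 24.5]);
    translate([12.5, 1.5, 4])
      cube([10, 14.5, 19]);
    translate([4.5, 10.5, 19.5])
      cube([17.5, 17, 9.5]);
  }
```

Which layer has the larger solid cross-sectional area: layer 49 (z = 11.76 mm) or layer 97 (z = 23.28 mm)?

Layer 49 (z = 11.76): the 8.5×8 cube contributes its full rectangle (area 68.00 mm²); the 10×14.5 cube at (12.5, 1.5) contributes its full rectangle (area 145.00 mm²); the cube at (4.5, 10.5) does not reach this height (z outside [19.5, 29]); Taking the union: the 2 present regions are separate (no shared area or edge), so areas and boundary lengths simply add and each stays a separate island — area = 213.00 mm²; (whole slice rotated 75° about Z — lengths, areas and connectivity unchanged). So its area = 213.00 mm². Layer 97 (z = 23.28): the cube (footprint 8.5×8) is included at this height (area 68.00 mm²); the cube at (12.5, 1.5) does not reach this height (z outside [4, 23]); the 17.5×17 cube at (4.5, 10.5) contributes its full rectangle (area 297.50 mm²); Combining (union): the 2 present regions are separate (no shared area or edge), so areas and boundary lengths simply add and each stays a separate island — area = 365.50 mm²; (rotated 75° about Z; rotation is an isometry so areas/perimeters/island counts are preserved). So its area = 365.50 mm². Layer 97 is larger (365.50 vs 213.00 mm²).

layer 97 (z = 23.28 mm)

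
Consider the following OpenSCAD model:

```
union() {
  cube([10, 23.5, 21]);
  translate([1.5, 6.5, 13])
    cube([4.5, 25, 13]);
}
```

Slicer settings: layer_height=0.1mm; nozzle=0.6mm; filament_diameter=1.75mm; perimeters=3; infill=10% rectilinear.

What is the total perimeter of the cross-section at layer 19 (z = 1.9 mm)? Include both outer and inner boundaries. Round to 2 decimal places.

67.00 mm

At z = 1.9 mm: the 10×23.5 cube contributes its full rectangle (perimeter 67.00 mm); the cube at (1.5, 6.5) does not reach this height (z outside [13, 26]); Merging all regions: only the 10×23.5 cube is present, so the union is just that shape — boundary = 67.00 mm. Overall, the cross-section is a single solid region. Total boundary length (outer) = 67.00 mm.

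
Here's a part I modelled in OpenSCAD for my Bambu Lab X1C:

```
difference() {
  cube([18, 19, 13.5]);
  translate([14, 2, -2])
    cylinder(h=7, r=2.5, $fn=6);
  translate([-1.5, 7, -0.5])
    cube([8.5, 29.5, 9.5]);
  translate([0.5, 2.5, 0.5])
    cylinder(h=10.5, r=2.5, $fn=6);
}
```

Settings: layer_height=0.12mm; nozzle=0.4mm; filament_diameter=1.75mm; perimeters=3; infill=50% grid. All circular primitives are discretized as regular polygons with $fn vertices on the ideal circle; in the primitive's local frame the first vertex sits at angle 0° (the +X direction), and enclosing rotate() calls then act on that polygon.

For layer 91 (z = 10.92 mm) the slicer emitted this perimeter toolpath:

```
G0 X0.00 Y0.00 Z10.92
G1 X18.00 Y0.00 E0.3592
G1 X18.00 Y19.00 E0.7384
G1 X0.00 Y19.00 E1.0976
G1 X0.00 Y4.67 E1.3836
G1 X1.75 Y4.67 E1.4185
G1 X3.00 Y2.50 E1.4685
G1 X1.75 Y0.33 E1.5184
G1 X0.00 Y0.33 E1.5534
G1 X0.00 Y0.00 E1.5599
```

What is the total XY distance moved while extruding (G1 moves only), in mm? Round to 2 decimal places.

Sum the Euclidean lengths of each G1 segment: total = 78.17 mm.

78.17 mm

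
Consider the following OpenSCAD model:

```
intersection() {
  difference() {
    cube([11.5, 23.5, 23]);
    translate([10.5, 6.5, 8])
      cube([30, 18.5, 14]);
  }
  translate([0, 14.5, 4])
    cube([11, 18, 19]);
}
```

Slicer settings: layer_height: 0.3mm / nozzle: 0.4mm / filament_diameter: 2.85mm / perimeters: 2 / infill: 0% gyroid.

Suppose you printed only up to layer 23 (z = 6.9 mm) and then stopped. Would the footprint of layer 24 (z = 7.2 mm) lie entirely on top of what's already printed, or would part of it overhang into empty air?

Compare the two slices. At z = 6.9: the 11.5×23.5 cube contributes its full rectangle (area 270.25 mm²); the cube at (10.5, 6.5) is absent (z outside [8, 22]); Subtracting the remaining from the first: none of the subtracted shapes is present at this height, so the 11.5×23.5 cube is unchanged — area = 270.25 mm²; the cube at (0, 14.5) is present — its section is the full 11×18 rectangle (area 198.00 mm²); Keeping only the common overlap: the 11×18 cube at (0, 14.5) partially overlaps that combined region; clipping to the common part keeps 99.00 mm² — area = 99.00 mm². At z = 7.2: the 11.5×23.5 cube contributes its full rectangle (area 270.25 mm²); the cube at (10.5, 6.5) does not reach this height (z outside [8, 22]); Subtracting the remaining from the first: none of the subtracted shapes is present at this height, so the 11.5×23.5 cube is unchanged — area = 270.25 mm²; the cube at (0, 14.5) (footprint 11×18) is included at this height (area 198.00 mm²); Keeping only the common overlap: the 11×18 cube at (0, 14.5) partially overlaps that combined region; clipping to the common part keeps 99.00 mm² — area = 99.00 mm². Checking containment: the cross-section at z = 7.2 is a subset of the cross-section at z = 6.9.

entirely on top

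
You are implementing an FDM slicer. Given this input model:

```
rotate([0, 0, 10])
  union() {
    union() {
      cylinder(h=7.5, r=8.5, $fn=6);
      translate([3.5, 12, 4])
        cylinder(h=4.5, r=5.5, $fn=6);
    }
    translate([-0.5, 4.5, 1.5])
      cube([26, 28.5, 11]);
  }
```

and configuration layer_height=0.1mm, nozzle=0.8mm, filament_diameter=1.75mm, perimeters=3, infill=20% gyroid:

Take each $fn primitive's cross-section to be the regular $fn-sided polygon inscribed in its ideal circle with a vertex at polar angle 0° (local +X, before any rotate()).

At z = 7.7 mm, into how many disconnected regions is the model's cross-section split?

1

At z = 7.7 mm: the cylinder is absent (z outside [0, 7.5]); the cylinder at (3.5, 12): section is a regular 6-gon, circumradius r=5.5; Merging all regions: only the r=5.5 cylinder at (3.5, 12) is present, so the union is just that shape — 1 connected region; the cube at (-0.5, 4.5) (footprint 26×28.5) is included at this height; Taking the union: the regions partially overlap (shared area 74.69 mm²), so overlapping operands fuse into one piece — 1 connected region; (rotated 10° about Z; rotation is an isometry so areas/perimeters/island counts are preserved). The result has 1 disconnected region.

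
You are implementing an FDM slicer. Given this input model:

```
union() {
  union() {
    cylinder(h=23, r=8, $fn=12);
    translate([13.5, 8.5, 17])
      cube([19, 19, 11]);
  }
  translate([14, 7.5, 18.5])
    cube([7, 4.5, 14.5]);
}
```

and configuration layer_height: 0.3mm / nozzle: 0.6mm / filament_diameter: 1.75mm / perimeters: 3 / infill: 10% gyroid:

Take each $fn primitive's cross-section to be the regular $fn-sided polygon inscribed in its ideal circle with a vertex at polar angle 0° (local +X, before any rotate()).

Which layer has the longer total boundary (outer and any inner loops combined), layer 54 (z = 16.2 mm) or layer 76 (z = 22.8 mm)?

layer 76 (z = 22.8 mm)

Layer 54 (z = 16.2): the cylinder: section is a regular 12-gon, circumradius r=8 (perimeter = 2·12·8.000·sin(180°/12) = 49.69 mm); the cube at (13.5, 8.5) is not intersected at this z (z outside [17, 28]); Combining (union): only the r=8 cylinder is present, so the union is just that shape — boundary = 49.69 mm; the cube at (14, 7.5) is absent (z outside [18.5, 33]); Combining (union): only that combined region is present, so the union is just that shape — boundary = 49.69 mm. So its perimeter = 49.69 mm. Layer 76 (z = 22.8): the r=8 cylinder contributes a regular 12-gon of circumradius 8 (perimeter = 2·12·8.000·sin(180°/12) = 49.69 mm); the cube at (13.5, 8.5) is present — its section is the full 19×19 rectangle (perimeter 76.00 mm); Combining (union): the 2 present regions are separate (no shared area or edge), so areas and boundary lengths simply add and each stays a separate island — boundary = 125.69 mm; the cube at (14, 7.5) (footprint 7×4.5) is included at this height (perimeter 23.00 mm); Merging all regions: the regions partially overlap (shared area 24.50 mm²), so the edge portions inside another operand are dropped and the merged outline is re-measured after clipping — boundary = 127.69 mm. So its perimeter = 127.69 mm. Layer 76 is larger (127.69 vs 49.69 mm).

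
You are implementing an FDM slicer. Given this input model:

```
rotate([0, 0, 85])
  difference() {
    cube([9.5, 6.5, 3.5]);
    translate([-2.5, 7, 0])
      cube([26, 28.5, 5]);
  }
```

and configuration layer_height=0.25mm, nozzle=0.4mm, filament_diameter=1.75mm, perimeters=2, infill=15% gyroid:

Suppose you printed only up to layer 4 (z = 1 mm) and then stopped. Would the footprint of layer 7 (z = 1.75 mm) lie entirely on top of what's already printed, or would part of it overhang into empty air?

Compare the two slices. At z = 1: the cube is present — its section is the full 9.5×6.5 rectangle (area 61.75 mm²); the 26×28.5 cube at (-2.5, 7) contributes its full rectangle (area 741.00 mm²); Taking the first minus the rest: starting from the 9.5×6.5 cube (61.75 mm²), the 26×28.5 cube at (-2.5, 7) misses the remaining region (no effect) — area = 61.75 mm²; (rotated 85° about Z; rotation is an isometry so areas/perimeters/island counts are preserved). At z = 1.75: the cube (footprint 9.5×6.5) is included at this height (area 61.75 mm²); the cube at (-2.5, 7) (footprint 26×28.5) is included at this height (area 741.00 mm²); Taking the first minus the rest: starting from the 9.5×6.5 cube (61.75 mm²), the 26×28.5 cube at (-2.5, 7) misses the remaining region (no effect) — area = 61.75 mm²; (rotated 85° about Z; rotation is an isometry so areas/perimeters/island counts are preserved). Checking containment: the cross-section at z = 1.75 is a subset of the cross-section at z = 1.

entirely on top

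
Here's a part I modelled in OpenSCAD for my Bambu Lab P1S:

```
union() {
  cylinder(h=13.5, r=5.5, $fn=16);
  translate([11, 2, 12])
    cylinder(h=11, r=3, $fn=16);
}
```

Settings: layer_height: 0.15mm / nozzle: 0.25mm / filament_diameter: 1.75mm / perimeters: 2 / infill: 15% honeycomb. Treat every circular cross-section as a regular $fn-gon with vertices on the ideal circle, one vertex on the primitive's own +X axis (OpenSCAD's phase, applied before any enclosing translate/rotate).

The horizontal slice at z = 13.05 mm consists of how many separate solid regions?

At z = 13.05 mm: the cylinder: section is a regular 16-gon, circumradius r=5.5; the r=3 cylinder at (11, 2) gives a regular 16-gon of circumradius 3 (constant along its height); Taking the union: the 2 present regions are separate (no shared area or edge), so areas and boundary lengths simply add and each stays a separate island — 2 connected regions. The result has 2 disconnected regions.

2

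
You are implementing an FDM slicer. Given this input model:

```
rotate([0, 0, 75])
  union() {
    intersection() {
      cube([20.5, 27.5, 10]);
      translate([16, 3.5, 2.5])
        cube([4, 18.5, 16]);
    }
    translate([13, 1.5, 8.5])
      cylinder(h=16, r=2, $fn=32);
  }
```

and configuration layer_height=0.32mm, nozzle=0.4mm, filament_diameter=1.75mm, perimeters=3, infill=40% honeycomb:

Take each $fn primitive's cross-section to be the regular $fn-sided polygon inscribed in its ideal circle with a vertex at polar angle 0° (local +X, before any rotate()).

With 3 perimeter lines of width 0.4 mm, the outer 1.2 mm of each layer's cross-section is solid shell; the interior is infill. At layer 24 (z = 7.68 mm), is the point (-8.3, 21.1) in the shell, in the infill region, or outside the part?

infill

At z = 7.68 mm: the cube (footprint 20.5×27.5) is included at this height; the 4×18.5 cube at (16, 3.5) contributes its full rectangle; Taking the intersection: the 4×18.5 cube at (16, 3.5) lies inside the 20.5×27.5 cube, so the common part is the 4×18.5 cube at (16, 3.5) itself — 1 connected region; the cylinder at (13, 1.5) is not intersected at this z (z outside [8.5, 24.5]); Merging all regions: only that combined region is present, so the union is just that shape — 1 connected region; (rotated 75° about Z; rotation is an isometry so areas/perimeters/island counts are preserved). Overall, the cross-section is a single solid region. Undo the 75° rotation: the query point maps to (18.233, 13.478) in the un-rotated model frame. The nearest boundary edge runs (20.00, 22.00)→(20.00, 3.50); distance from the point to it = 1.77 mm. The point is inside the cross-section and 1.77 mm from the nearest boundary — more than the 1.2 mm shell width (3 × 0.4), so it's in the infill interior.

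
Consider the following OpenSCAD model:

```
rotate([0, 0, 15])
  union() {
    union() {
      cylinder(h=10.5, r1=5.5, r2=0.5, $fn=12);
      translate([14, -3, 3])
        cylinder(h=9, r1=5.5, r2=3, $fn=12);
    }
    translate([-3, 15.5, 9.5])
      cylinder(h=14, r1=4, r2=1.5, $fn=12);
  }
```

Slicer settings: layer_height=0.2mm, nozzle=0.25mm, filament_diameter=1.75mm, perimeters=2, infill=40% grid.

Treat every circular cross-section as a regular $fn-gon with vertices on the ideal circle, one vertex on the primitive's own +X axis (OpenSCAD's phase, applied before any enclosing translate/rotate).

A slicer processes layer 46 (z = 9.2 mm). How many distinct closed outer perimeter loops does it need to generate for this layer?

2

At z = 9.2 mm: the cone: at t=0.876 of its height the radius interpolates to r₁+(r₂−r₁)t = 1.119, giving a regular 12-gon of that circumradius; the cone at (14, -3): at t=0.689 of its height the radius interpolates to r₁+(r₂−r₁)t = 3.778, giving a regular 12-gon of that circumradius; Combining (union): the 2 present regions are separate (no shared area or edge), so areas and boundary lengths simply add and each stays a separate island — 2 connected regions; the cone at (-3, 15.5) does not reach this height (z outside [9.5, 23.5]); Merging all regions: only that combined region is present, so the union is just that shape — 2 connected regions; (whole slice rotated 15° about Z — lengths, areas and connectivity unchanged). The result has 2 disconnected regions.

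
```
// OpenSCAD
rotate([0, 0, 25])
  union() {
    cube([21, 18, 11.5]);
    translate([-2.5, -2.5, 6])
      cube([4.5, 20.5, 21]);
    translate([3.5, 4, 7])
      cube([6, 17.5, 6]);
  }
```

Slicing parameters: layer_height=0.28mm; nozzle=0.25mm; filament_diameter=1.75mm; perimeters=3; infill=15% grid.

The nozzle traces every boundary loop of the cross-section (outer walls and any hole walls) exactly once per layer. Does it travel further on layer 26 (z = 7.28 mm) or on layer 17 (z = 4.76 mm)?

Layer 26 (z = 7.28): the cube is present — its section is the full 21×18 rectangle (perimeter 78.00 mm); the 4.5×20.5 cube at (-2.5, -2.5) contributes its full rectangle (perimeter 50.00 mm); the 6×17.5 cube at (3.5, 4) contributes its full rectangle (perimeter 47.00 mm); Merging all regions: the regions partially overlap (shared area 120.00 mm²), so the edge portions inside another operand are dropped and the merged outline is re-measured after clipping — boundary = 95.00 mm; (whole slice rotated 25° about Z — lengths, areas and connectivity unchanged). So its perimeter = 95.00 mm. Layer 17 (z = 4.76): the 21×18 cube contributes its full rectangle (perimeter 78.00 mm); the cube at (-2.5, -2.5) does not reach this height (z outside [6, 27]); the cube at (3.5, 4) is not intersected at this z (z outside [7, 13]); Taking the union: only the 21×18 cube is present, so the union is just that shape — boundary = 78.00 mm; (whole slice rotated 25° about Z — lengths, areas and connectivity unchanged). So its perimeter = 78.00 mm. Layer 26 is larger (95.00 vs 78.00 mm).

layer 26 (z = 7.28 mm)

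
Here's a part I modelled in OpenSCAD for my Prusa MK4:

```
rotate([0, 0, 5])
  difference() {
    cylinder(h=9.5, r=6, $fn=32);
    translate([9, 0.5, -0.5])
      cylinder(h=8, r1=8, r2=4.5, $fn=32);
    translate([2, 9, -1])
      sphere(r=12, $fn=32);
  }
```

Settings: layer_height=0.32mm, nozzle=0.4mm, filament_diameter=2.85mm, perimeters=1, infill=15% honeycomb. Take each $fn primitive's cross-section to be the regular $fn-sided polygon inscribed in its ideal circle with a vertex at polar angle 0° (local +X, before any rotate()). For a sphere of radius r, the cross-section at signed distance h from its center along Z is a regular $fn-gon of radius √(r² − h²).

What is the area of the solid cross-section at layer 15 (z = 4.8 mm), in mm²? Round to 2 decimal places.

45.15 mm²

At z = 4.8 mm: the r=6 cylinder gives a regular 32-gon of circumradius 6 (constant along its height) (area = (32/2)·6.000²·sin(360°/32) = 112.37 mm²); the cone at (9, 0.5) (r1=8→r2=4.5) has section circumradius 5.681 here — a regular 32-gon (area = (32/2)·5.681²·sin(360°/32) = 100.75 mm²); the sphere at (2, 9): section is a regular 32-gon, circumradius = √(r²−h²) = √(12²−5.8²) = 10.505 (area = (32/2)·10.505²·sin(360°/32) = 344.48 mm²); Taking the first minus the rest: starting from the r=6 cylinder (112.37 mm²), the cone at (9, 0.5) partially overlaps it — only the 13.24 mm² overlap (of its 100.75 mm²) is removed, clipping the outline; the r=12 sphere at (2, 9) partially overlaps it — only the 53.99 mm² overlap (of its 344.48 mm²) is removed, clipping the outline — area = 45.15 mm²; (whole slice rotated 5° about Z — lengths, areas and connectivity unchanged). Overall, the cross-section is a single solid region. Net area = 45.15 mm².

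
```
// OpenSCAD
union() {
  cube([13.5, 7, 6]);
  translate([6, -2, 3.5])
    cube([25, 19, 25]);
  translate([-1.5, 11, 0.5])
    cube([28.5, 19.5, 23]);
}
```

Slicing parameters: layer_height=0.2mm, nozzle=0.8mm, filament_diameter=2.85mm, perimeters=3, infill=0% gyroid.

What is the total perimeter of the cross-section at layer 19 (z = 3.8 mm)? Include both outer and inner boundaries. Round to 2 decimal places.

142.00 mm

At z = 3.8 mm: the cube is present — its section is the full 13.5×7 rectangle (perimeter 41.00 mm); the cube at (6, -2) is present — its section is the full 25×19 rectangle (perimeter 88.00 mm); the 28.5×19.5 cube at (-1.5, 11) contributes its full rectangle (perimeter 96.00 mm); Combining (union): the regions partially overlap (shared area 178.50 mm²), so the edge portions inside another operand are dropped and the merged outline is re-measured after clipping — boundary = 142.00 mm. Overall, the cross-section is a single solid region. Total boundary length (outer) = 142.00 mm.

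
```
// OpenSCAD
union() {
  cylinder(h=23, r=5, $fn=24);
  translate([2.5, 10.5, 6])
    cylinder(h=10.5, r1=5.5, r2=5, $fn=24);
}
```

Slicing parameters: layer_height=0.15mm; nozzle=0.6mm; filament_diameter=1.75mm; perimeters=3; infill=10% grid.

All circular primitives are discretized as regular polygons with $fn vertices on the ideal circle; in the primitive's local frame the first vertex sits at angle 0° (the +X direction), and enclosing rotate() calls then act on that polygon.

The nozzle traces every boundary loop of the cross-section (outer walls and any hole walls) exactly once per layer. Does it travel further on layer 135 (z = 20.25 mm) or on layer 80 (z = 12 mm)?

Layer 135 (z = 20.25): the r=5 cylinder gives a regular 24-gon of circumradius 5 (constant along its height) (perimeter = 2·24·5.000·sin(180°/24) = 31.33 mm); the cone at (2.5, 10.5) does not reach this height (z outside [6, 16.5]); Taking the union: only the r=5 cylinder is present, so the union is just that shape — boundary = 31.33 mm. So its perimeter = 31.33 mm. Layer 80 (z = 12): the r=5 cylinder contributes a regular 24-gon of circumradius 5 (perimeter = 2·24·5.000·sin(180°/24) = 31.33 mm); the cone at (2.5, 10.5) (r1=5.5→r2=5) has section circumradius 5.214 here — a regular 24-gon (perimeter = 2·24·5.214·sin(180°/24) = 32.67 mm); Combining (union): the 2 present regions are separate (no shared area or edge), so areas and boundary lengths simply add and each stays a separate island — boundary = 64.00 mm. So its perimeter = 64.00 mm. Layer 80 is larger (64.00 vs 31.33 mm).

layer 80 (z = 12 mm)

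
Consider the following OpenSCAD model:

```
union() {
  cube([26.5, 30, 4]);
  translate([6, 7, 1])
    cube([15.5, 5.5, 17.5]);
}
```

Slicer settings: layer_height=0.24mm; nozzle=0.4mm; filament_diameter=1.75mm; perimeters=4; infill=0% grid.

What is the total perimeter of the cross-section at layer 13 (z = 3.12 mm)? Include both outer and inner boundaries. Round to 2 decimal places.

At z = 3.12 mm: the cube (footprint 26.5×30) is included at this height (perimeter 113.00 mm); the cube at (6, 7) (footprint 15.5×5.5) is included at this height (perimeter 42.00 mm); Combining (union): the 15.5×5.5 cube at (6, 7) lies entirely inside the 26.5×30 cube, so the union is just the 26.5×30 cube — boundary = 113.00 mm. Overall, the cross-section is a single solid region. Total boundary length (outer) = 113.00 mm.

113.00 mm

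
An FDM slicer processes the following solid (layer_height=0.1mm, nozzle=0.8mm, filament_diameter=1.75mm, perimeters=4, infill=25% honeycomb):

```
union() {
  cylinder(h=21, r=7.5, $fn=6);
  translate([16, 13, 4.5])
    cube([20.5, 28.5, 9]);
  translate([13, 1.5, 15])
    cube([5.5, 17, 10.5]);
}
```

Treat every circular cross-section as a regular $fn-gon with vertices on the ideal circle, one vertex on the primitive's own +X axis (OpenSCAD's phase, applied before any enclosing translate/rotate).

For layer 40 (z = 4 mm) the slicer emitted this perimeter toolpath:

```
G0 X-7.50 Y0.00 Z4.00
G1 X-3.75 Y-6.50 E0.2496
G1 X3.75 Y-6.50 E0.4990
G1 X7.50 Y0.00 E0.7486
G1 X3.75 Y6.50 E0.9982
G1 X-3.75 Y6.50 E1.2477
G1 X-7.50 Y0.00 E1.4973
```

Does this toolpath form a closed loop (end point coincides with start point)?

yes

Start point (G0): (-7.50, 0.00). End point (last G1): the path returns to the start — closed.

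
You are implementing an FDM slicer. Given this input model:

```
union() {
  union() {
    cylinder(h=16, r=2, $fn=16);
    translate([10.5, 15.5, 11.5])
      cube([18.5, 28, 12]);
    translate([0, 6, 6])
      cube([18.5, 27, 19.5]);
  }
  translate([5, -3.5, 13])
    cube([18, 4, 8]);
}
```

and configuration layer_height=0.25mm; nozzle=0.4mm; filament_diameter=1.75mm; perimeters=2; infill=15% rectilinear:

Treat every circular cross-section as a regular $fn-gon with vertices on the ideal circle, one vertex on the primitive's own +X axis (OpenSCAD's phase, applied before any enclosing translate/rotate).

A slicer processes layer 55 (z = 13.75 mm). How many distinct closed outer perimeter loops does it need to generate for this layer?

3

At z = 13.75 mm: the r=2 cylinder contributes a regular 16-gon of circumradius 2; the 18.5×28 cube at (10.5, 15.5) contributes its full rectangle; the cube at (0, 6) (footprint 18.5×27) is included at this height; Merging all regions: the regions partially overlap (shared area 140.00 mm²), so overlapping operands fuse into one piece — 2 connected regions; the 18×4 cube at (5, -3.5) contributes its full rectangle; Taking the union: the 2 present regions are separate (no shared area or edge), so areas and boundary lengths simply add and each stays a separate island — 3 connected regions. The result has 3 disconnected regions.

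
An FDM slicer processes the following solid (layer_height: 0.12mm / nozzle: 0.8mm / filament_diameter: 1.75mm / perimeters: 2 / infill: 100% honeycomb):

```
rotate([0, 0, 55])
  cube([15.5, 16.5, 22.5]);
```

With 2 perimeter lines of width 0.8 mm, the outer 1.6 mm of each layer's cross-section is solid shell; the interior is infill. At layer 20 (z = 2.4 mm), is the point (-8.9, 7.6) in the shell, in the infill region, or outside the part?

At z = 2.4 mm: the cube (footprint 15.5×16.5) is included at this height; (rotated 55° about Z; rotation is an isometry so areas/perimeters/island counts are preserved). Overall, the cross-section is a single solid region. Undo the 55° rotation: the query point maps to (1.121, 11.650) in the un-rotated model frame. The nearest boundary edge runs (0.00, 16.50)→(0.00, 0.00); distance from the point to it = 1.12 mm. The point is inside the cross-section, 1.12 mm from the nearest boundary — within the 1.6 mm shell band (2 × 0.8).

shell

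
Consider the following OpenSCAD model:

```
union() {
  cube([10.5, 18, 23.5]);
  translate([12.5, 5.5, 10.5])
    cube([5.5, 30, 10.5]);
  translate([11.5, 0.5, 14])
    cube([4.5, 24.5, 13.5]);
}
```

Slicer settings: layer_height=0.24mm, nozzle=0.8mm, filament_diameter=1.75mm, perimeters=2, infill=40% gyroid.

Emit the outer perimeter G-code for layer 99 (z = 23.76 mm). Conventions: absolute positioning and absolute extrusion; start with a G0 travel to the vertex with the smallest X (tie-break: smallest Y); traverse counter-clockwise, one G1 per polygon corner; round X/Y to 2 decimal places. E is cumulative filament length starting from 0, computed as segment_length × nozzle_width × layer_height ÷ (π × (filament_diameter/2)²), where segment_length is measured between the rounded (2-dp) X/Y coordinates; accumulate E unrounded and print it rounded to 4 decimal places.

At z = 23.76 mm: the cube is absent (z outside [0, 23.5]); the cube at (12.5, 5.5) does not reach this height (z outside [10.5, 21]); the 4.5×24.5 cube at (11.5, 0.5) contributes its full rectangle; Combining (union): only the 4.5×24.5 cube at (11.5, 0.5) is present, so the union is just that shape — 1 connected region. The outline is a single polygon with 4 vertices. Extrusion per mm of travel: 0.8 × 0.24 / (π × 0.875²) = 0.079824. Accumulating E over each segment gives final E = 4.6298.

G0 X11.50 Y0.50 Z23.76
G1 X16.00 Y0.50 E0.3592
G1 X16.00 Y25.00 E2.3149
G1 X11.50 Y25.00 E2.6741
G1 X11.50 Y0.50 E4.6298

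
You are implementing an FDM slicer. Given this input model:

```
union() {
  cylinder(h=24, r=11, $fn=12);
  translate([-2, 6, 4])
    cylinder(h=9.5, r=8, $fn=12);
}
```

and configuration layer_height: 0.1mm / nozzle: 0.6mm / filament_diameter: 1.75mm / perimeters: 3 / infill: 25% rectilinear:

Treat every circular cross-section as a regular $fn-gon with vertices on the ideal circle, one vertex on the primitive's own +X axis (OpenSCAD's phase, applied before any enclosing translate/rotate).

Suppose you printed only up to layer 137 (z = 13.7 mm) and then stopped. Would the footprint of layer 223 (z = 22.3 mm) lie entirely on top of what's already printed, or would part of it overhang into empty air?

entirely on top

Compare the two slices. At z = 13.7: the cylinder: section is a regular 12-gon, circumradius r=11 (area = (12/2)·11.000²·sin(360°/12) = 363.00 mm²); the cylinder at (-2, 6) does not reach this height (z outside [4, 13.5]); Taking the union: only the r=11 cylinder is present, so the union is just that shape — area = 363.00 mm². At z = 22.3: the cylinder: section is a regular 12-gon, circumradius r=11 (area = (12/2)·11.000²·sin(360°/12) = 363.00 mm²); the cylinder at (-2, 6) is absent (z outside [4, 13.5]); Combining (union): only the r=11 cylinder is present, so the union is just that shape — area = 363.00 mm². Checking containment: the cross-section at z = 22.3 is a subset of the cross-section at z = 13.7.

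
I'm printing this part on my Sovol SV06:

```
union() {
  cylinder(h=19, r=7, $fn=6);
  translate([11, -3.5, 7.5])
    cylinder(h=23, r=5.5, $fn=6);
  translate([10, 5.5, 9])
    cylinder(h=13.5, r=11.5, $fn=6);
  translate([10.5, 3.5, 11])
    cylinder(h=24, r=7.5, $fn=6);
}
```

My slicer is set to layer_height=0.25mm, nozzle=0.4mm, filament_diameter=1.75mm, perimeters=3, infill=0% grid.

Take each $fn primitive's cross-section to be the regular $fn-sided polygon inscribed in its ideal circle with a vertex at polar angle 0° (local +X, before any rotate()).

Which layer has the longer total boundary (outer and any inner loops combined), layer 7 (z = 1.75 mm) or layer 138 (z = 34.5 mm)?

Layer 7 (z = 1.75): the cylinder: section is a regular 6-gon, circumradius r=7 (perimeter = 2·6·7.000·sin(180°/6) = 42.00 mm); the cylinder at (11, -3.5) does not reach this height (z outside [7.5, 30.5]); the cylinder at (10, 5.5) is not intersected at this z (z outside [9, 22.5]); the cylinder at (10.5, 3.5) is not intersected at this z (z outside [11, 35]); Merging all regions: only the r=7 cylinder is present, so the union is just that shape — boundary = 42.00 mm. So its perimeter = 42.00 mm. Layer 138 (z = 34.5): the cylinder is absent (z outside [0, 19]); the cylinder at (11, -3.5) is not intersected at this z (z outside [7.5, 30.5]); the cylinder at (10, 5.5) is absent (z outside [9, 22.5]); the cylinder at (10.5, 3.5): section is a regular 6-gon, circumradius r=7.5 (perimeter = 2·6·7.500·sin(180°/6) = 45.00 mm); Combining (union): only the r=7.5 cylinder at (10.5, 3.5) is present, so the union is just that shape — boundary = 45.00 mm. So its perimeter = 45.00 mm. Layer 138 is larger (45.00 vs 42.00 mm).

layer 138 (z = 34.5 mm)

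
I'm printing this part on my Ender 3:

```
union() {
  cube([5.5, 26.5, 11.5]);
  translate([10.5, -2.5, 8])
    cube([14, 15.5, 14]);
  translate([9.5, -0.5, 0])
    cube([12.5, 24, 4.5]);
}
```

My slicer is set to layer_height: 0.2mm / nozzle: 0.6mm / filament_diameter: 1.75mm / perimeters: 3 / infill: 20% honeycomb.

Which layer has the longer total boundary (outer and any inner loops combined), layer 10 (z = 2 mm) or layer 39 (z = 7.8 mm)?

layer 10 (z = 2 mm)

Layer 10 (z = 2): the cube is present — its section is the full 5.5×26.5 rectangle (perimeter 64.00 mm); the cube at (10.5, -2.5) does not reach this height (z outside [8, 22]); the 12.5×24 cube at (9.5, -0.5) contributes its full rectangle (perimeter 73.00 mm); Combining (union): the 2 present regions are separate (no shared area or edge), so areas and boundary lengths simply add and each stays a separate island — boundary = 137.00 mm. So its perimeter = 137.00 mm. Layer 39 (z = 7.8): the cube (footprint 5.5×26.5) is included at this height (perimeter 64.00 mm); the cube at (10.5, -2.5) is not intersected at this z (z outside [8, 22]); the cube at (9.5, -0.5) does not reach this height (z outside [0, 4.5]); Taking the union: only the 5.5×26.5 cube is present, so the union is just that shape — boundary = 64.00 mm. So its perimeter = 64.00 mm. Layer 10 is larger (137.00 vs 64.00 mm).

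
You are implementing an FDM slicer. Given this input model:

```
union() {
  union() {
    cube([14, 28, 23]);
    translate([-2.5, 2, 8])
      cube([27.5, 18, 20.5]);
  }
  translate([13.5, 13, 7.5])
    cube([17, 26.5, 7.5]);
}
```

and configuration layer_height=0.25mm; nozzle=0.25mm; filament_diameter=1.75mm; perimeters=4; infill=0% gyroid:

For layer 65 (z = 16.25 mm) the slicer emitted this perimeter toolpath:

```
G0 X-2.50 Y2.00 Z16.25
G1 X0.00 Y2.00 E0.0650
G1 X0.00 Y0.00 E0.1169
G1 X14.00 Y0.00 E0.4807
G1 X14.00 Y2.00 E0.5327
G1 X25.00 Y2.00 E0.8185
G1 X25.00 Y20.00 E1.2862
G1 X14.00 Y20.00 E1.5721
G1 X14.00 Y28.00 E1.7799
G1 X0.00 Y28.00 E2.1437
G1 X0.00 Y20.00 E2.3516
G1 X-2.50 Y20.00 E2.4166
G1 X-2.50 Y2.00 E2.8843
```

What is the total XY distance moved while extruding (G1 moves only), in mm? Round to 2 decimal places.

111.00 mm

Sum the Euclidean lengths of each G1 segment: total = 111.00 mm.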